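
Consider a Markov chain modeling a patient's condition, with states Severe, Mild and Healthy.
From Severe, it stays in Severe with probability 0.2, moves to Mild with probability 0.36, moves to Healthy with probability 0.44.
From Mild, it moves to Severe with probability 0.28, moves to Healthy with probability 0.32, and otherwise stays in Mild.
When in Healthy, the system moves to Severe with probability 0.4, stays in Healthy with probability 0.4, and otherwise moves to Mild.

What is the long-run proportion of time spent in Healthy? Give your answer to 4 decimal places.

Let the stationary distribution be π with π = πP and π_1 + π_2 + π_3 = 1.
π_1 = 0.2·π_1 + 0.28·π_2 + 0.4·π_3
π_2 = 0.36·π_1 + 0.4·π_2 + 0.2·π_3
Solving with the normalization constraint gives π = (0.3023, 0.3105, 0.3873).
So the stationary probability of Healthy is 0.3873.

0.3873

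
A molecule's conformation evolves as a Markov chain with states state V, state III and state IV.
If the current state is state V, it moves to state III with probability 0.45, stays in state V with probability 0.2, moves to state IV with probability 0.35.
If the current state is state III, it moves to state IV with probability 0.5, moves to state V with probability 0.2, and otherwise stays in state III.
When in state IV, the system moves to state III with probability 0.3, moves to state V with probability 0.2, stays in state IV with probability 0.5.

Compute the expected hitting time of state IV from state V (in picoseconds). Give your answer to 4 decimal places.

2.4468

Let t(s) be the expected number of picoseconds to first reach state IV from state s, with t(state IV) = 0. Conditioning on the first picosecond:
t(state V) = 1 + 0.2·t(state V) + 0.45·t(state III)
t(state III) = 1 + 0.2·t(state V) + 0.3·t(state III)
Solving: t(state V) = 2.4468, t(state III) = 2.1277.
Expected picoseconds from state V to state IV: 2.4468.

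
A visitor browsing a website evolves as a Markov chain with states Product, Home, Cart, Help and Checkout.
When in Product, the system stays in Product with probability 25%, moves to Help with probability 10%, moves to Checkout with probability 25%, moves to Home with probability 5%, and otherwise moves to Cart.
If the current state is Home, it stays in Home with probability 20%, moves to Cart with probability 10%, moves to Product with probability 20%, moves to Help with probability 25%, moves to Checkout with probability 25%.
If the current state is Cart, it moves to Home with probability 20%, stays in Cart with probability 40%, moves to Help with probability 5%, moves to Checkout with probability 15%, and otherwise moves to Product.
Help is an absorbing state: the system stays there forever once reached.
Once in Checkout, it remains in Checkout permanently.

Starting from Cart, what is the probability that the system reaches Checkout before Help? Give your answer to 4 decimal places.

0.6660

Let h(s) be the probability of absorption at Checkout starting from transient state s. Then h(Checkout) = 1 and h(Help) = 0. By first-step analysis:
h(Product) = 0.25·h(Product) + 0.05·h(Home) + 0.35·h(Cart) + 0.1·0 + 0.25·1
h(Home) = 0.2·h(Product) + 0.2·h(Home) + 0.1·h(Cart) + 0.25·0 + 0.25·1
h(Cart) = 0.2·h(Product) + 0.2·h(Home) + 0.4·h(Cart) + 0.05·0 + 0.15·1
Solving: h(Product) = 0.6819, h(Home) = 0.5662, h(Cart) = 0.6660.
Starting from Cart, the probability is 0.6660.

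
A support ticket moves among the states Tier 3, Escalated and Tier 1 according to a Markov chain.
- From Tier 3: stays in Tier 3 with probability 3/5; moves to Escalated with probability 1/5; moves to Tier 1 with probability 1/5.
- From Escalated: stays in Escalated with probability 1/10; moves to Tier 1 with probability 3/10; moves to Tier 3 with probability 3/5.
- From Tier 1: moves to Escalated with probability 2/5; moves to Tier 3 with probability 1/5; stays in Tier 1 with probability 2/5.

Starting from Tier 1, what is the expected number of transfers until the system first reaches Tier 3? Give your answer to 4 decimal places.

3.0952

Let t(s) be the expected number of transfers to first reach Tier 3 from state s, with t(Tier 3) = 0. Conditioning on the first transfer:
t(Escalated) = 1 + 0.1·t(Escalated) + 0.3·t(Tier 1)
t(Tier 1) = 1 + 0.4·t(Escalated) + 0.4·t(Tier 1)
Solving: t(Escalated) = 2.1429, t(Tier 1) = 3.0952.
Expected transfers from Tier 1 to Tier 3: 3.0952.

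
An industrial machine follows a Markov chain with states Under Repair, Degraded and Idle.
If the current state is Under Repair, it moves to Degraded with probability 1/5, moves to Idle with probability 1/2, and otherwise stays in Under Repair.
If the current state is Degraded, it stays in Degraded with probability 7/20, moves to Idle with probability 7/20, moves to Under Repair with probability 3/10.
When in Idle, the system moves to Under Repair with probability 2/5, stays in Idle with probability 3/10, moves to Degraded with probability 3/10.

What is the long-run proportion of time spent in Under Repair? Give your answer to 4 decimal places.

0.3382

Let the stationary distribution be π with π = πP and π_1 + π_2 + π_3 = 1.
π_1 = 0.3·π_1 + 0.3·π_2 + 0.4·π_3
π_2 = 0.2·π_1 + 0.35·π_2 + 0.3·π_3
Solving with the normalization constraint gives π = (0.3382, 0.2802, 0.3816).
So the stationary probability of Under Repair is 0.3382.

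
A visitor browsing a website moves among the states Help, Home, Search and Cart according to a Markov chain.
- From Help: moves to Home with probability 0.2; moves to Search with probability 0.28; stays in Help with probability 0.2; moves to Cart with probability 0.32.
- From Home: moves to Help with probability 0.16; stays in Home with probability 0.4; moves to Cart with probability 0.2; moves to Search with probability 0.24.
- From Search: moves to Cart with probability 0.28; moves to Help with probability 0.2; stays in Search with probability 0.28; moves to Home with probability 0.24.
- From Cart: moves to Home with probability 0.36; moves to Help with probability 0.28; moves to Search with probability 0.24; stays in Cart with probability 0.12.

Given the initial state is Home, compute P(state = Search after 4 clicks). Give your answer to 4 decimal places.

0.2585

Propagate the distribution vector 4 clicks from Home.
After 0 clicks: (0.0000, 1.0000, 0.0000, 0.0000)
After 1 click: (0.1600, 0.4000, 0.2400, 0.2000)
After 2 clicks: (0.2000, 0.3216, 0.2560, 0.2224)
After 3 clicks: (0.2049, 0.3101, 0.2582, 0.2267)
After 4 clicks: (0.2057, 0.3086, 0.2585, 0.2271)
P(in Search after 4 clicks) = 0.2585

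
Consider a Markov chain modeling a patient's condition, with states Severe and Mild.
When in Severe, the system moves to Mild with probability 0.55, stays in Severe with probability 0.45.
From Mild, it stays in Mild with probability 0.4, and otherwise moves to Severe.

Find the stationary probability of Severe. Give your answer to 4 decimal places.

0.5217

Let the stationary distribution be π with π = πP and π_1 + π_2 = 1.
π_1 = 0.45·π_1 + 0.6·π_2
Solving with the normalization constraint gives π = (0.5217, 0.4783).
So the stationary probability of Severe is 0.5217.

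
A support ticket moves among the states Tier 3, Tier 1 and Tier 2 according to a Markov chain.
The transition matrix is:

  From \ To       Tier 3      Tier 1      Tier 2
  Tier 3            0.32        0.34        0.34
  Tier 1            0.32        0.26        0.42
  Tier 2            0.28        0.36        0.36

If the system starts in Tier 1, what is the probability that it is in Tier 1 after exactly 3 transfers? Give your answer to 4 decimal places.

0.3212

Propagate the distribution vector 3 transfers from Tier 1.
After 0 transfers: (0.0000, 1.0000, 0.0000)
After 1 transfer: (0.3200, 0.2600, 0.4200)
After 2 transfers: (0.3032, 0.3276, 0.3692)
After 3 transfers: (0.3052, 0.3212, 0.3736)
P(in Tier 1 after 3 transfers) = 0.3212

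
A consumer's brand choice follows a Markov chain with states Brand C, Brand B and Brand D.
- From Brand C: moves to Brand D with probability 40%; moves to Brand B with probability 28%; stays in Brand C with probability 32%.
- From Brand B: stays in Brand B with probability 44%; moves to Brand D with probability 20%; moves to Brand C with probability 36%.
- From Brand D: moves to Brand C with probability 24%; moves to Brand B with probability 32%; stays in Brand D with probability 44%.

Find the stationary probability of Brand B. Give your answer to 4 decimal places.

Let the stationary distribution be π with π = πP and π_1 + π_2 + π_3 = 1.
π_1 = 0.32·π_1 + 0.36·π_2 + 0.24·π_3
π_2 = 0.28·π_1 + 0.44·π_2 + 0.32·π_3
Solving with the normalization constraint gives π = (0.3065, 0.3497, 0.3438).
So the stationary probability of Brand B is 0.3497.

0.3497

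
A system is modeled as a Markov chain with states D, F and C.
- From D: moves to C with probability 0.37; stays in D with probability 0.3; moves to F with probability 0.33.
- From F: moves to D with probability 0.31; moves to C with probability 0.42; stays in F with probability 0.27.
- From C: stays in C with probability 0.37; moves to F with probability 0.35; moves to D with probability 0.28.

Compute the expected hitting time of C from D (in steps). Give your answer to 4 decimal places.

2.5936

Let t(s) be the expected number of steps to first reach C from state s, with t(C) = 0. Conditioning on the first step:
t(D) = 1 + 0.3·t(D) + 0.33·t(F)
t(F) = 1 + 0.31·t(D) + 0.27·t(F)
Solving: t(D) = 2.5936, t(F) = 2.4713.
Expected steps from D to C: 2.5936.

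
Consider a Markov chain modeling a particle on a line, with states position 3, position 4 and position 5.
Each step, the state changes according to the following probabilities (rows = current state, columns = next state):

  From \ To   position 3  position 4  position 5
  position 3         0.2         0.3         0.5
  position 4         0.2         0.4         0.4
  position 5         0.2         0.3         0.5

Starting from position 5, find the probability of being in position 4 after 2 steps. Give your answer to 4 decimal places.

Sum over the intermediate state after 1 step:
P = P(position 5→position 3)·P(position 3→position 4) + P(position 5→position 4)·P(position 4→position 4) + P(position 5→position 5)·P(position 5→position 4)
  = 0.2×0.3 + 0.3×0.4 + 0.5×0.3
  = 0.0600 + 0.1200 + 0.1500 = 0.3300

0.3300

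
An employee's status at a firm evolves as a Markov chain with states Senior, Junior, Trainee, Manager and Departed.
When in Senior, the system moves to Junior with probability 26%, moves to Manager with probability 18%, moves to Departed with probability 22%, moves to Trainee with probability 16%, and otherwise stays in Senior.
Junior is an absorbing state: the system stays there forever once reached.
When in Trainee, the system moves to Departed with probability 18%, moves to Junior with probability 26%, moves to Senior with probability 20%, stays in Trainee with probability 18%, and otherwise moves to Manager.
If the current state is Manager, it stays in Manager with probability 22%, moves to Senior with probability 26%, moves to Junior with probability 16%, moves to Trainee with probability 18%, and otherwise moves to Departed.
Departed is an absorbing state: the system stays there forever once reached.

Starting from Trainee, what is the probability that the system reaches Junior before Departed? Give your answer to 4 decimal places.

0.5617

Let h(s) be the probability of absorption at Junior starting from transient state s. Then h(Junior) = 1 and h(Departed) = 0. By first-step analysis:
h(Senior) = 0.18·h(Senior) + 0.26·1 + 0.16·h(Trainee) + 0.18·h(Manager) + 0.22·0
h(Trainee) = 0.2·h(Senior) + 0.26·1 + 0.18·h(Trainee) + 0.18·h(Manager) + 0.18·0
h(Manager) = 0.26·h(Senior) + 0.16·1 + 0.18·h(Trainee) + 0.22·h(Manager) + 0.18·0
Solving: h(Senior) = 0.5396, h(Trainee) = 0.5617, h(Manager) = 0.5146.
Starting from Trainee, the probability is 0.5617.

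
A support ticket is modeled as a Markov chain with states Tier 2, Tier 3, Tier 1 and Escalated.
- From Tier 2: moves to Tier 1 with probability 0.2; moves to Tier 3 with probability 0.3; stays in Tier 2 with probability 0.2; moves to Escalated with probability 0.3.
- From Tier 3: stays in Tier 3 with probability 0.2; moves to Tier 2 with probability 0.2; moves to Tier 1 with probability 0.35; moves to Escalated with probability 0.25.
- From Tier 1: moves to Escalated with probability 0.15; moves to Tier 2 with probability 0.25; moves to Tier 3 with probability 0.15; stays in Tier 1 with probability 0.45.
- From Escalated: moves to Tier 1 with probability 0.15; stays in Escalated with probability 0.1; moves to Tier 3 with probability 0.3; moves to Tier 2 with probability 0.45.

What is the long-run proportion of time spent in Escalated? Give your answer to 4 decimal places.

0.2029

Let the stationary distribution be π with π = πP and π_1 + π_2 + π_3 + π_4 = 1.
π_1 = 0.2·π_1 + 0.2·π_2 + 0.25·π_3 + 0.45·π_4
π_2 = 0.3·π_1 + 0.2·π_2 + 0.15·π_3 + 0.3·π_4
π_3 = 0.2·π_1 + 0.35·π_2 + 0.45·π_3 + 0.15·π_4
Solving with the normalization constraint gives π = (0.2657, 0.2319, 0.2995, 0.2029).
So the stationary probability of Escalated is 0.2029.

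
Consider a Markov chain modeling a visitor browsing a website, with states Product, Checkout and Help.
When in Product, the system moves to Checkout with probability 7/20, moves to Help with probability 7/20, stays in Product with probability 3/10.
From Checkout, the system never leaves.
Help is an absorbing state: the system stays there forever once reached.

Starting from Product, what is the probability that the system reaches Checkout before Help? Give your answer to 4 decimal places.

0.5000

Let h(s) be the probability of absorption at Checkout starting from transient state s. Then h(Checkout) = 1 and h(Help) = 0. By first-step analysis:
h(Product) = 0.3·h(Product) + 0.35·1 + 0.35·0
Solving: h(Product) = 0.5000.
Starting from Product, the probability is 0.5000.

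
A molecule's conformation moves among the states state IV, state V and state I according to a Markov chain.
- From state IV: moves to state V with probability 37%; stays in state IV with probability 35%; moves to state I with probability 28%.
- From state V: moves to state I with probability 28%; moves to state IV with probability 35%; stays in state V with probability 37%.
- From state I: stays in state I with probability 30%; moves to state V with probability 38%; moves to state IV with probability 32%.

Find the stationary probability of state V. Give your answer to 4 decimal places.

Let the stationary distribution be π with π = πP and π_1 + π_2 + π_3 = 1.
π_1 = 0.35·π_1 + 0.35·π_2 + 0.32·π_3
π_2 = 0.37·π_1 + 0.37·π_2 + 0.38·π_3
Solving with the normalization constraint gives π = (0.3414, 0.3729, 0.2857).
So the stationary probability of state V is 0.3729.

0.3729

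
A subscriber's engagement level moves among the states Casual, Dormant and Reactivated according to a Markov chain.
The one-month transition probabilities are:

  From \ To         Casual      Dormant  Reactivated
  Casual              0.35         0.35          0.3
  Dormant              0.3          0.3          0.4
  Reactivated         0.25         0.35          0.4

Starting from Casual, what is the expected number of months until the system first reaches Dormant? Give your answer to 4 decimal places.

2.8571

Let t(s) be the expected number of months to first reach Dormant from state s, with t(Dormant) = 0. Conditioning on the first month:
t(Casual) = 1 + 0.35·t(Casual) + 0.3·t(Reactivated)
t(Reactivated) = 1 + 0.25·t(Casual) + 0.4·t(Reactivated)
Solving: t(Casual) = 2.8571, t(Reactivated) = 2.8571.
Expected months from Casual to Dormant: 2.8571.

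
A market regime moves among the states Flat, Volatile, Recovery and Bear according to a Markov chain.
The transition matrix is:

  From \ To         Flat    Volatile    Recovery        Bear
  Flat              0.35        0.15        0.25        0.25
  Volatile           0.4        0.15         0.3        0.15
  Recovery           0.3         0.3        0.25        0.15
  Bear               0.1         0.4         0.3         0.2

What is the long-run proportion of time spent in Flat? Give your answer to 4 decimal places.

Let the stationary distribution be π with π = πP and π_1 + π_2 + π_3 + π_4 = 1.
π_1 = 0.35·π_1 + 0.4·π_2 + 0.3·π_3 + 0.1·π_4
π_2 = 0.15·π_1 + 0.15·π_2 + 0.3·π_3 + 0.4·π_4
π_3 = 0.25·π_1 + 0.3·π_2 + 0.25·π_3 + 0.3·π_4
Solving with the normalization constraint gives π = (0.3009, 0.2381, 0.2714, 0.1896).
So the stationary probability of Flat is 0.3009.

0.3009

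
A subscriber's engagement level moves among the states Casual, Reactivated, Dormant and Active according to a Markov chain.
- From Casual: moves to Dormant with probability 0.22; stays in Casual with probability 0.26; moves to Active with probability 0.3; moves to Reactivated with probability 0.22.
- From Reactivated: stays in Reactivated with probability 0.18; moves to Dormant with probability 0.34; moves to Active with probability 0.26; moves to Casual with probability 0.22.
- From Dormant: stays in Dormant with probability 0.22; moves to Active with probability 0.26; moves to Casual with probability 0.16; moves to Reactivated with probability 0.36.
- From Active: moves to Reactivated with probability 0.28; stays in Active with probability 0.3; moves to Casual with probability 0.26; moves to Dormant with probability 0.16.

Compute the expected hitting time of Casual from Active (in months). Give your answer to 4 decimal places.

Let t(s) be the expected number of months to first reach Casual from state s, with t(Casual) = 0. Conditioning on the first month:
t(Reactivated) = 1 + 0.18·t(Reactivated) + 0.34·t(Dormant) + 0.26·t(Active)
t(Dormant) = 1 + 0.36·t(Reactivated) + 0.22·t(Dormant) + 0.26·t(Active)
t(Active) = 1 + 0.28·t(Reactivated) + 0.16·t(Dormant) + 0.3·t(Active)
Solving: t(Reactivated) = 4.6462, t(Dormant) = 4.8951, t(Active) = 4.4059.
Expected months from Active to Casual: 4.4059.

4.4059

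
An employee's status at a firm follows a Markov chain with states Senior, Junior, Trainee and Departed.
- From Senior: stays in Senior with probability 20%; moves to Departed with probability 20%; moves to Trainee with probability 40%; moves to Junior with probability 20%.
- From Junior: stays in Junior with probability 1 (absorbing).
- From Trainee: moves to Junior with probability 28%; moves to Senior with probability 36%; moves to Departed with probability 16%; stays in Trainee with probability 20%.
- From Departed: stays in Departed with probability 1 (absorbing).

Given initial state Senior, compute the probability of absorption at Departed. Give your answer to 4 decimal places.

0.4516

Let h(s) be the probability of absorption at Departed starting from transient state s. Then h(Departed) = 1 and h(Junior) = 0. By first-step analysis:
h(Senior) = 0.2·h(Senior) + 0.2·0 + 0.4·h(Trainee) + 0.2·1
h(Trainee) = 0.36·h(Senior) + 0.28·0 + 0.2·h(Trainee) + 0.16·1
Solving: h(Senior) = 0.4516, h(Trainee) = 0.4032.
Starting from Senior, the probability is 0.4516.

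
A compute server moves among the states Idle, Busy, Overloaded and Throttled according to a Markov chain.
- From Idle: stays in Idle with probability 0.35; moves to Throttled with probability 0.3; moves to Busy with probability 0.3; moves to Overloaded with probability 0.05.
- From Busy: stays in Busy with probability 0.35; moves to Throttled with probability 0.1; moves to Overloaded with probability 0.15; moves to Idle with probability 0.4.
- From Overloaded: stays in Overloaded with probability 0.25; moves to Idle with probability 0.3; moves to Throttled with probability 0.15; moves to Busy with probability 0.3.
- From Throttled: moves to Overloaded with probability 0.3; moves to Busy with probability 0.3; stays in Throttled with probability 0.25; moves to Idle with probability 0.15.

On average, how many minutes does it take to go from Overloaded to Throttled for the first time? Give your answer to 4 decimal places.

Let t(s) be the expected number of minutes to first reach Throttled from state s, with t(Throttled) = 0. Conditioning on the first minute:
t(Idle) = 1 + 0.35·t(Idle) + 0.3·t(Busy) + 0.05·t(Overloaded)
t(Busy) = 1 + 0.4·t(Idle) + 0.35·t(Busy) + 0.15·t(Overloaded)
t(Overloaded) = 1 + 0.3·t(Idle) + 0.3·t(Busy) + 0.25·t(Overloaded)
Solving: t(Idle) = 4.5137, t(Busy) = 5.5531, t(Overloaded) = 5.3601.
Expected minutes from Overloaded to Throttled: 5.3601.

5.3601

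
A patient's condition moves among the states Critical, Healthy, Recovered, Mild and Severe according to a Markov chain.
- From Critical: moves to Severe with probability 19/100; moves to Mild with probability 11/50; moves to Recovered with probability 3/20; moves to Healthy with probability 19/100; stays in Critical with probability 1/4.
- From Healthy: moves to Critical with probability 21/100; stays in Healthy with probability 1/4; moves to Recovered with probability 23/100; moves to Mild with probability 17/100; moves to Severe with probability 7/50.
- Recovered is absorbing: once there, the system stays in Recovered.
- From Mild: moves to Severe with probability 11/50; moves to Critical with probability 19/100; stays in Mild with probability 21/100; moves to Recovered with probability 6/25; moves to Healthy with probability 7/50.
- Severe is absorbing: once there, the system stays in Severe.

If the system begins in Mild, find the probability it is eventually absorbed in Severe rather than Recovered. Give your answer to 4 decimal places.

0.4768

Let h(s) be the probability of absorption at Severe starting from transient state s. Then h(Severe) = 1 and h(Recovered) = 0. By first-step analysis:
h(Critical) = 0.25·h(Critical) + 0.19·h(Healthy) + 0.15·0 + 0.22·h(Mild) + 0.19·1
h(Healthy) = 0.21·h(Critical) + 0.25·h(Healthy) + 0.23·0 + 0.17·h(Mild) + 0.14·1
h(Mild) = 0.19·h(Critical) + 0.14·h(Healthy) + 0.24·0 + 0.21·h(Mild) + 0.22·1
Solving: h(Critical) = 0.5036, h(Healthy) = 0.4358, h(Mild) = 0.4768.
Starting from Mild, the probability is 0.4768.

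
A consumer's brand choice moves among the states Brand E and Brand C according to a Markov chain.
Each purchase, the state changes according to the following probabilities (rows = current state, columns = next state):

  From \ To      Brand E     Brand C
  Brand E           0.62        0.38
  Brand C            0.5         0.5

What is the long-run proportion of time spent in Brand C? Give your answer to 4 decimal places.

Let the stationary distribution be π with π = πP and π_1 + π_2 = 1.
π_1 = 0.62·π_1 + 0.5·π_2
Solving with the normalization constraint gives π = (0.5682, 0.4318).
So the stationary probability of Brand C is 0.4318.

0.4318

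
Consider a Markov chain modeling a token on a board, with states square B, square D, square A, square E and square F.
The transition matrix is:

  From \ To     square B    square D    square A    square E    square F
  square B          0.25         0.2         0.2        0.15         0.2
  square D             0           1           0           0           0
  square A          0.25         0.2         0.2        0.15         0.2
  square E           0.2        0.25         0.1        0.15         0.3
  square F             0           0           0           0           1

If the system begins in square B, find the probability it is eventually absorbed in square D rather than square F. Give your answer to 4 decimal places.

Let h(s) be the probability of absorption at square D starting from transient state s. Then h(square D) = 1 and h(square F) = 0. By first-step analysis:
h(square B) = 0.25·h(square B) + 0.2·1 + 0.2·h(square A) + 0.15·h(square E) + 0.2·0
h(square A) = 0.25·h(square B) + 0.2·1 + 0.2·h(square A) + 0.15·h(square E) + 0.2·0
h(square E) = 0.2·h(square B) + 0.25·1 + 0.1·h(square A) + 0.15·h(square E) + 0.3·0
Solving: h(square B) = 0.4911, h(square A) = 0.4911, h(square E) = 0.4675.
Starting from square B, the probability is 0.4911.

0.4911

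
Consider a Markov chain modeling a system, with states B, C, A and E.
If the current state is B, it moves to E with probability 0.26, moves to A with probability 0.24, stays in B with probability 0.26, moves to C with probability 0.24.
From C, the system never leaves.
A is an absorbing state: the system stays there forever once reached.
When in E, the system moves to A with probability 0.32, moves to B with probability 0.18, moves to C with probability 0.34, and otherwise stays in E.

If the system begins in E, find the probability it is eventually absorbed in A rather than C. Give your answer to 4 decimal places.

Let h(s) be the probability of absorption at A starting from transient state s. Then h(A) = 1 and h(C) = 0. By first-step analysis:
h(B) = 0.26·h(B) + 0.24·0 + 0.24·1 + 0.26·h(E)
h(E) = 0.18·h(B) + 0.34·0 + 0.32·1 + 0.16·h(E)
Solving: h(B) = 0.4955, h(E) = 0.4871.
Starting from E, the probability is 0.4871.

0.4871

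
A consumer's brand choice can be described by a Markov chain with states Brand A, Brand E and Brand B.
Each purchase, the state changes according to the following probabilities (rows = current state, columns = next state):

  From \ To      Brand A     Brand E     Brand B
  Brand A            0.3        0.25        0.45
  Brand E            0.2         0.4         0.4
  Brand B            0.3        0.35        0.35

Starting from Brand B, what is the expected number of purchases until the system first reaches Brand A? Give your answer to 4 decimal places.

Let t(s) be the expected number of purchases to first reach Brand A from state s, with t(Brand A) = 0. Conditioning on the first purchase:
t(Brand E) = 1 + 0.4·t(Brand E) + 0.4·t(Brand B)
t(Brand B) = 1 + 0.35·t(Brand E) + 0.35·t(Brand B)
Solving: t(Brand E) = 4.2000, t(Brand B) = 3.8000.
Expected purchases from Brand B to Brand A: 3.8000.

3.8000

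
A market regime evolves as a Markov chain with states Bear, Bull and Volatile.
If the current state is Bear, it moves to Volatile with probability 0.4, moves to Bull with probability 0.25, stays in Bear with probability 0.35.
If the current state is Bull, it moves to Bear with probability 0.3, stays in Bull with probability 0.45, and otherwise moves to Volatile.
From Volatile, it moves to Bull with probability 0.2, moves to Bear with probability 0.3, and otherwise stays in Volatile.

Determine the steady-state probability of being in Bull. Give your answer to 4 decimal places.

Let the stationary distribution be π with π = πP and π_1 + π_2 + π_3 = 1.
π_1 = 0.35·π_1 + 0.3·π_2 + 0.3·π_3
π_2 = 0.25·π_1 + 0.45·π_2 + 0.2·π_3
Solving with the normalization constraint gives π = (0.3158, 0.2877, 0.3965).
So the stationary probability of Bull is 0.2877.

0.2877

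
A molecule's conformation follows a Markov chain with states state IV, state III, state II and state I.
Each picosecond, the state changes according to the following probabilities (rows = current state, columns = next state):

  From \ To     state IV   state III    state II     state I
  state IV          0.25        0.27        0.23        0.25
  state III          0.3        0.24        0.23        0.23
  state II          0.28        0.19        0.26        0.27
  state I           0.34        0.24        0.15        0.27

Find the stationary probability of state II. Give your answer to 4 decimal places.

0.2161

Let the stationary distribution be π with π = πP and π_1 + π_2 + π_3 + π_4 = 1.
π_1 = 0.25·π_1 + 0.3·π_2 + 0.28·π_3 + 0.34·π_4
π_2 = 0.27·π_1 + 0.24·π_2 + 0.19·π_3 + 0.24·π_4
π_3 = 0.23·π_1 + 0.23·π_2 + 0.26·π_3 + 0.15·π_4
Solving with the normalization constraint gives π = (0.2913, 0.2379, 0.2161, 0.2547).
So the stationary probability of state II is 0.2161.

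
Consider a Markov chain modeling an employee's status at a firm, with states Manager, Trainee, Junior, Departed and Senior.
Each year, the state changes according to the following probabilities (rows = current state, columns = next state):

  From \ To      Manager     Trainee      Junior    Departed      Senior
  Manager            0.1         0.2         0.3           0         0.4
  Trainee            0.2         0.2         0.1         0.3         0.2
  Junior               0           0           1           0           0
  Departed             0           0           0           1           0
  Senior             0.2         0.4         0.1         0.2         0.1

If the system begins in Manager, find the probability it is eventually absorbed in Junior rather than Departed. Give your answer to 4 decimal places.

Let h(s) be the probability of absorption at Junior starting from transient state s. Then h(Junior) = 1 and h(Departed) = 0. By first-step analysis:
h(Manager) = 0.1·h(Manager) + 0.2·h(Trainee) + 0.3·1 + 0.4·h(Senior)
h(Trainee) = 0.2·h(Manager) + 0.2·h(Trainee) + 0.1·1 + 0.3·0 + 0.2·h(Senior)
h(Senior) = 0.2·h(Manager) + 0.4·h(Trainee) + 0.1·1 + 0.2·0 + 0.1·h(Senior)
Solving: h(Manager) = 0.6009, h(Trainee) = 0.3784, h(Senior) = 0.4128.
Starting from Manager, the probability is 0.6009.

0.6009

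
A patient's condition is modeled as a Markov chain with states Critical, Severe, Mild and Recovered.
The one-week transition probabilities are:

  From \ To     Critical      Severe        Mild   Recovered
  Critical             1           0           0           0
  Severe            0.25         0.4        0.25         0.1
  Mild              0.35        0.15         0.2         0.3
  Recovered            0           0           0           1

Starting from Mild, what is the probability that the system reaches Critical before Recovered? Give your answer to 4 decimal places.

Let h(s) be the probability of absorption at Critical starting from transient state s. Then h(Critical) = 1 and h(Recovered) = 0. By first-step analysis:
h(Severe) = 0.25·1 + 0.4·h(Severe) + 0.25·h(Mild) + 0.1·0
h(Mild) = 0.35·1 + 0.15·h(Severe) + 0.2·h(Mild) + 0.3·0
Solving: h(Severe) = 0.6497, h(Mild) = 0.5593.
Starting from Mild, the probability is 0.5593.

0.5593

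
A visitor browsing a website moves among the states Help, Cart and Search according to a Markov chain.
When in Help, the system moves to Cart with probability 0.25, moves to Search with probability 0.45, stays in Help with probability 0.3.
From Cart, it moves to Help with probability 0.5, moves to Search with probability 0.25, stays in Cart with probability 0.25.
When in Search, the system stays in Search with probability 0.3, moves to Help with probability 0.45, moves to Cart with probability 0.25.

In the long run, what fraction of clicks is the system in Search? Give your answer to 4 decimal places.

0.3478

Let the stationary distribution be π with π = πP and π_1 + π_2 + π_3 = 1.
π_1 = 0.3·π_1 + 0.5·π_2 + 0.45·π_3
π_2 = 0.25·π_1 + 0.25·π_2 + 0.25·π_3
Solving with the normalization constraint gives π = (0.4022, 0.2500, 0.3478).
So the stationary probability of Search is 0.3478.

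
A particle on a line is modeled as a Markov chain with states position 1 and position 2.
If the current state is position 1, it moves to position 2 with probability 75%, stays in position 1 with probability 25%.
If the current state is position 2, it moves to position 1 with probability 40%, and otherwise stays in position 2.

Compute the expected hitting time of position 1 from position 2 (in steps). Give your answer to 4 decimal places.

2.5000

Let t(s) be the expected number of steps to first reach position 1 from state s, with t(position 1) = 0. Conditioning on the first step:
t(position 2) = 1 + 0.6·t(position 2)
Solving: t(position 2) = 2.5000.
Expected steps from position 2 to position 1: 2.5000.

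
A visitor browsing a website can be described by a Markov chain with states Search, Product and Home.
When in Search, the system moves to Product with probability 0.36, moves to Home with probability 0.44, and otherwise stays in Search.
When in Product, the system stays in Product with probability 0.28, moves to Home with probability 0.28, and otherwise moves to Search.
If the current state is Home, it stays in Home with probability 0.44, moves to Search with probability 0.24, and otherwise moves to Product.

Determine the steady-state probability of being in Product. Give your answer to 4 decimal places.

0.3189

Let the stationary distribution be π with π = πP and π_1 + π_2 + π_3 = 1.
π_1 = 0.2·π_1 + 0.44·π_2 + 0.24·π_3
π_2 = 0.36·π_1 + 0.28·π_2 + 0.32·π_3
Solving with the normalization constraint gives π = (0.2921, 0.3189, 0.3890).
So the stationary probability of Product is 0.3189.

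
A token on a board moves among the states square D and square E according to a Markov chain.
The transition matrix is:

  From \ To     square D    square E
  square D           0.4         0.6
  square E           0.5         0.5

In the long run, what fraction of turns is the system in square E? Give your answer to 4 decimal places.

0.5455

Let the stationary distribution be π with π = πP and π_1 + π_2 = 1.
π_1 = 0.4·π_1 + 0.5·π_2
Solving with the normalization constraint gives π = (0.4545, 0.5455).
So the stationary probability of square E is 0.5455.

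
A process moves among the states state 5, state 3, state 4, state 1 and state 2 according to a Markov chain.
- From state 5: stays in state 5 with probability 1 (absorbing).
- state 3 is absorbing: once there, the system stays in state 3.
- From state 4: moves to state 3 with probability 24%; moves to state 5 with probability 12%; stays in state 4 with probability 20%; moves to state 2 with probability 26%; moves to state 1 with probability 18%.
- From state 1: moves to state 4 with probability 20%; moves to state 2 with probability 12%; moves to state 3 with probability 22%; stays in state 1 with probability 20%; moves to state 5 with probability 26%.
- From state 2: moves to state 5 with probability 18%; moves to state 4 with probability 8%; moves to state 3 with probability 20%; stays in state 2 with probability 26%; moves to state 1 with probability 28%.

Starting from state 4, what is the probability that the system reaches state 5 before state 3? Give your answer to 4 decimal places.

Let h(s) be the probability of absorption at state 5 starting from transient state s. Then h(state 5) = 1 and h(state 3) = 0. By first-step analysis:
h(state 4) = 0.12·1 + 0.24·0 + 0.2·h(state 4) + 0.18·h(state 1) + 0.26·h(state 2)
h(state 1) = 0.26·1 + 0.22·0 + 0.2·h(state 4) + 0.2·h(state 1) + 0.12·h(state 2)
h(state 2) = 0.18·1 + 0.2·0 + 0.08·h(state 4) + 0.28·h(state 1) + 0.26·h(state 2)
Solving: h(state 4) = 0.4182, h(state 1) = 0.5013, h(state 2) = 0.4781.
Starting from state 4, the probability is 0.4182.

0.4182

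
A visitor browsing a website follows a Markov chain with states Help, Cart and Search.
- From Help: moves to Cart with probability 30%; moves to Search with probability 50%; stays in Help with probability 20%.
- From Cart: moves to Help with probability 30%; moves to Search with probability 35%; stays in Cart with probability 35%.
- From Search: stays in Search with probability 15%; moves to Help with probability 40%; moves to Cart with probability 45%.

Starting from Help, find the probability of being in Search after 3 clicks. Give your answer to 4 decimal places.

Propagate the distribution vector 3 clicks from Help.
After 0 clicks: (1.0000, 0.0000, 0.0000)
After 1 click: (0.2000, 0.3000, 0.5000)
After 2 clicks: (0.3300, 0.3900, 0.2800)
After 3 clicks: (0.2950, 0.3615, 0.3435)
P(in Search after 3 clicks) = 0.3435

0.3435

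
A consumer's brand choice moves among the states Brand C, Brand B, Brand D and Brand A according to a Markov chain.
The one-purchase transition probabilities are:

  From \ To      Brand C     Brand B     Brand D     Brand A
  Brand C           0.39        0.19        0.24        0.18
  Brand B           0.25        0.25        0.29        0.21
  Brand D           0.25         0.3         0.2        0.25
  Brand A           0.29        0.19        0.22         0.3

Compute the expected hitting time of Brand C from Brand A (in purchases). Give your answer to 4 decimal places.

3.6822

Let t(s) be the expected number of purchases to first reach Brand C from state s, with t(Brand C) = 0. Conditioning on the first purchase:
t(Brand B) = 1 + 0.25·t(Brand B) + 0.29·t(Brand D) + 0.21·t(Brand A)
t(Brand D) = 1 + 0.3·t(Brand B) + 0.2·t(Brand D) + 0.25·t(Brand A)
t(Brand A) = 1 + 0.19·t(Brand B) + 0.22·t(Brand D) + 0.3·t(Brand A)
Solving: t(Brand B) = 3.8510, t(Brand D) = 3.8448, t(Brand A) = 3.6822.
Expected purchases from Brand A to Brand C: 3.6822.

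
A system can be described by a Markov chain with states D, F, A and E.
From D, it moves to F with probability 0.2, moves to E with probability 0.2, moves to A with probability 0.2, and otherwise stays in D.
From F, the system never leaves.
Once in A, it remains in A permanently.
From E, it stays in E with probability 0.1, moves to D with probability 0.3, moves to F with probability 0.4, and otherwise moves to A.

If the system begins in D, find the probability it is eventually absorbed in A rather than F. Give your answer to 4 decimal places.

0.4583

Let h(s) be the probability of absorption at A starting from transient state s. Then h(A) = 1 and h(F) = 0. By first-step analysis:
h(D) = 0.4·h(D) + 0.2·0 + 0.2·1 + 0.2·h(E)
h(E) = 0.3·h(D) + 0.4·0 + 0.2·1 + 0.1·h(E)
Solving: h(D) = 0.4583, h(E) = 0.3750.
Starting from D, the probability is 0.4583.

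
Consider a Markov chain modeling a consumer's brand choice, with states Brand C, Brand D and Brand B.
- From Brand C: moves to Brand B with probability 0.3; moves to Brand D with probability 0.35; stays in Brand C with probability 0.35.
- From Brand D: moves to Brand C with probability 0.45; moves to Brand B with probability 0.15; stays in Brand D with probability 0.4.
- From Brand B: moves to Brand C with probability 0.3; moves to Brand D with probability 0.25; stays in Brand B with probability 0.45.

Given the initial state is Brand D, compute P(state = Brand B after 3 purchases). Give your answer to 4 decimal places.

0.2861

Propagate the distribution vector 3 purchases from Brand D.
After 0 purchases: (0.0000, 1.0000, 0.0000)
After 1 purchase: (0.4500, 0.4000, 0.1500)
After 2 purchases: (0.3825, 0.3550, 0.2625)
After 3 purchases: (0.3724, 0.3415, 0.2861)
P(in Brand B after 3 purchases) = 0.2861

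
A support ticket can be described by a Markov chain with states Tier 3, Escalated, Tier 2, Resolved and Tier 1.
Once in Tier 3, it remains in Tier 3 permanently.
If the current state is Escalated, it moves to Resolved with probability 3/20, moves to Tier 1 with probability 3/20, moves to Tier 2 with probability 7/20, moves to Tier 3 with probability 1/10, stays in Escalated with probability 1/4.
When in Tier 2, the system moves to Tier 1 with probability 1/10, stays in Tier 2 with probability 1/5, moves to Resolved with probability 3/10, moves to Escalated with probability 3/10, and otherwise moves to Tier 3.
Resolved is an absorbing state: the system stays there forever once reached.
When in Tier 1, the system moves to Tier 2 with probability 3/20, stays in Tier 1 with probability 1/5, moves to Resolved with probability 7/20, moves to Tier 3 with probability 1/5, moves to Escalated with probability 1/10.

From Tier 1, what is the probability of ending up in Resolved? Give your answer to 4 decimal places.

Let h(s) be the probability of absorption at Resolved starting from transient state s. Then h(Resolved) = 1 and h(Tier 3) = 0. By first-step analysis:
h(Escalated) = 0.1·0 + 0.25·h(Escalated) + 0.35·h(Tier 2) + 0.15·1 + 0.15·h(Tier 1)
h(Tier 2) = 0.1·0 + 0.3·h(Escalated) + 0.2·h(Tier 2) + 0.3·1 + 0.1·h(Tier 1)
h(Tier 1) = 0.2·0 + 0.1·h(Escalated) + 0.15·h(Tier 2) + 0.35·1 + 0.2·h(Tier 1)
Solving: h(Escalated) = 0.6586, h(Tier 2) = 0.7034, h(Tier 1) = 0.6517.
Starting from Tier 1, the probability is 0.6517.

0.6517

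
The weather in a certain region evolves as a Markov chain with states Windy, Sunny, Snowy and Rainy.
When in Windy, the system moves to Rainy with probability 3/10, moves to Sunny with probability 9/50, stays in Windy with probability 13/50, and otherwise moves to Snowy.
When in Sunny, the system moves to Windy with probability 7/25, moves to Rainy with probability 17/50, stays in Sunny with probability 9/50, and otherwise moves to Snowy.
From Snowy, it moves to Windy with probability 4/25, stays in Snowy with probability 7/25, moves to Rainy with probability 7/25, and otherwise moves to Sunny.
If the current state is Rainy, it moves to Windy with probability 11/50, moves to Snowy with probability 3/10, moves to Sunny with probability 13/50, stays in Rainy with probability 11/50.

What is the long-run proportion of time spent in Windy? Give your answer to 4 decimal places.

Let the stationary distribution be π with π = πP and π_1 + π_2 + π_3 + π_4 = 1.
π_1 = 0.26·π_1 + 0.28·π_2 + 0.16·π_3 + 0.22·π_4
π_2 = 0.18·π_1 + 0.18·π_2 + 0.28·π_3 + 0.26·π_4
π_3 = 0.26·π_1 + 0.2·π_2 + 0.28·π_3 + 0.3·π_4
Solving with the normalization constraint gives π = (0.2270, 0.2288, 0.2628, 0.2814).
So the stationary probability of Windy is 0.2270.

0.2270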